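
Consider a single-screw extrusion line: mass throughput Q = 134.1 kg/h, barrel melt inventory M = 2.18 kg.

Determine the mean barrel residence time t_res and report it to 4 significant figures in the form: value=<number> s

Q_s = Q / 3600 = 134.1 / 3600 = 0.03725 kg/s
t_res = M / Q_s = 2.18 ÷ 0.03725 = 58.5235 s

value=58.52 s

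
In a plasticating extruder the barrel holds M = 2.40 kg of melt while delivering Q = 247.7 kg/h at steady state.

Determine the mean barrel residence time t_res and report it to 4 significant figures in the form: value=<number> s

value=34.88 s

Convert throughput: Q = 247.7 kg/h = 247.7/3600 = 0.0688056 kg/s
t_res = M / Q_s = 2.40 / 0.0688056 = 34.8809 s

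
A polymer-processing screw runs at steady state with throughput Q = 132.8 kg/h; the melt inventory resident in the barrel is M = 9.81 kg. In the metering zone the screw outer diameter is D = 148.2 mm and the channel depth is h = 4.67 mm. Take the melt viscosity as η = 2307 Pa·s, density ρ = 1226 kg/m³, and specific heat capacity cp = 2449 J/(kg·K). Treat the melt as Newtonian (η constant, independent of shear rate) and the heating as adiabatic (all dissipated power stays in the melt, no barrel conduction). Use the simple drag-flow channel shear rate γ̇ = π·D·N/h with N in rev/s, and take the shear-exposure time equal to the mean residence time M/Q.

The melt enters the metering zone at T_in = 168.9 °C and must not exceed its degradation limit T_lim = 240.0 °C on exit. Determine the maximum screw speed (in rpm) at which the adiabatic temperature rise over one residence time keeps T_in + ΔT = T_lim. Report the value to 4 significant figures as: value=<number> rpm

Throughput in SI: Q_s = 132.8 kg/h ÷ 3600 s/h = 0.0368889 kg/s
t_res = M / Q_s = 9.81 / 0.0368889 = 265.934 s
D = 148.2 mm = 0.1482 m;  h = 4.67 mm = 0.00467 m
ΔT_a = T_lim − T_in = 240.0 °C − 168.9 °C = 71.1 K
γ̇_max² = ΔT_a·ρ·cp / (η·t_res) = [71.1 × 1226 × 2449] / [2307 × 265.934] = 347.959 s⁻²
γ̇_max = sqrt(347.959) = 18.6537 s⁻¹
N_max = γ̇_max·h / (π·D) = 18.6537 · 0.00467 / (π · 0.1482) = 0.187104 rev/s = 11.2262 rpm

value=11.23 rpm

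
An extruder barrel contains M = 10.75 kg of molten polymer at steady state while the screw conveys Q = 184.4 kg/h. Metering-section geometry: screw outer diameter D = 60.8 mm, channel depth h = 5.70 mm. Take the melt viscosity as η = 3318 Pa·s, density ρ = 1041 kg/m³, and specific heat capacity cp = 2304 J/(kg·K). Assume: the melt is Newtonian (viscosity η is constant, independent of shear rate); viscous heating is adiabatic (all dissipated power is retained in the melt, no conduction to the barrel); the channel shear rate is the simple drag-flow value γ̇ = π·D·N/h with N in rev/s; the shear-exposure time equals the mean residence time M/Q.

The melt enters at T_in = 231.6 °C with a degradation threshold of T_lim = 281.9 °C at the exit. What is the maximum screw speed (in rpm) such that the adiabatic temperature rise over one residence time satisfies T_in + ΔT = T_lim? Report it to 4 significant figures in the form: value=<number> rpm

Q_s = Q / 3600 = 184.4 / 3600 = 0.0512222 kg/s
Mean residence time: t_res = M/Q_s = 10.75 kg / 0.0512222 kg/s = 209.87 s
Geometry in SI: D = 60.8 mm → 0.0608 m, h = 5.70 mm → 0.0057 m
ΔT_a = T_lim − T_in = 281.9 °C − 231.6 °C = 50.3 K
γ̇_max² = ΔT_a·ρ·cp / (η·t_res) = [50.3 × 1041 × 2304] / [3318 × 209.87] = 173.251 s⁻²
Take the square root: γ̇_max = √(173.251) = 13.1625 s⁻¹
Solve γ̇ = πDN/h for N: N_max = γ̇_max·h/(π·D) = 13.1625 × 0.0057 / (π × 0.0608) = 0.392789 rev/s = 23.5673 rpm

value=23.57 rpm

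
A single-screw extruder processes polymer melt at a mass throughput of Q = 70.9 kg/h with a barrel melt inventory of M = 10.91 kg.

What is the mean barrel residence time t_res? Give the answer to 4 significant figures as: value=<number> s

Throughput in SI: Q_s = 70.9 kg/h ÷ 3600 s/h = 0.0196944 kg/s
t_res = M / Q_s = 10.91 ÷ 0.0196944 = 553.963 s

value=554.0 s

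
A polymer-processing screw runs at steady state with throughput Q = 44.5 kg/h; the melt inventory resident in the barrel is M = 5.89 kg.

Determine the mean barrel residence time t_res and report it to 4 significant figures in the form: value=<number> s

Convert throughput: Q = 44.5 kg/h = 44.5/3600 = 0.0123611 kg/s
t_res = M / Q_s = 5.89 / 0.0123611 = 476.494 s

value=476.5 s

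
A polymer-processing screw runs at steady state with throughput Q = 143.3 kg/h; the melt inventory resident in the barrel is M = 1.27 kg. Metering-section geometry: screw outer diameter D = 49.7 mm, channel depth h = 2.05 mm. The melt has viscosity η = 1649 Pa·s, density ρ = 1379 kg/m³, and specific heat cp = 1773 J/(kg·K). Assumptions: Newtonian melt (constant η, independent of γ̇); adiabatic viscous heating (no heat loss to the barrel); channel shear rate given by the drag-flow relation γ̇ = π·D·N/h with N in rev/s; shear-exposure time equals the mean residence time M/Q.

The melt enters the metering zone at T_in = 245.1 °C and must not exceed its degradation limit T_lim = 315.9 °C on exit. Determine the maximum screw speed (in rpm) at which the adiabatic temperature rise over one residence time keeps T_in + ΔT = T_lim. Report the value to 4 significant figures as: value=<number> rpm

value=45.19 rpm

Q_s = Q / 3600 = 143.3 / 3600 = 0.0398056 kg/s
t_res = M / Q_s = 1.27 / 0.0398056 = 31.9051 s
D = 49.7 mm = 0.0497 m;  h = 2.05 mm = 0.00205 m
Allowable rise: ΔT_a = T_lim − T_in = 315.9 − 245.1 = 70.8 K
Invert ΔT = ηγ̇²t_res/(ρcp) for γ̇: γ̇_max² = ΔT_a ρ cp / (η t_res) = 70.8·1379·1773 / (1649·31.9051) = 3290.22 s⁻²
γ̇_max = sqrt(3290.22) = 57.3605 s⁻¹
N_max = γ̇_max·h / (π·D) = 57.3605 · 0.00205 / (π · 0.0497) = 0.753113 rev/s = 45.1868 rpm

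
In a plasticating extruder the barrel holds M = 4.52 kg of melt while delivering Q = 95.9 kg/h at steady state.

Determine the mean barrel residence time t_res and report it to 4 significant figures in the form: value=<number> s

Convert throughput: Q = 95.9 kg/h = 95.9/3600 = 0.0266389 kg/s
Mean residence time: t_res = M/Q_s = 4.52 kg / 0.0266389 kg/s = 169.677 s

value=169.7 s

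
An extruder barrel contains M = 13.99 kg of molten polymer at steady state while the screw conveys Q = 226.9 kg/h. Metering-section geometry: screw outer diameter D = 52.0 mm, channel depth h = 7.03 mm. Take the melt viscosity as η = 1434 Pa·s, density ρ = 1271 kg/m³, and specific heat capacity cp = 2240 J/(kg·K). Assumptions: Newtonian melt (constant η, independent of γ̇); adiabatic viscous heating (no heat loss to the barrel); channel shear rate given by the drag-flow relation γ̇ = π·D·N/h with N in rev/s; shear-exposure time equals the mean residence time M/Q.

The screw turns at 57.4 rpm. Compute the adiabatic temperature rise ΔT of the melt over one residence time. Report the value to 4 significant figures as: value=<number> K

value=55.25 K

Q_s = Q / 3600 = 226.9 / 3600 = 0.0630278 kg/s
t_res = M / Q_s = 13.99 ÷ 0.0630278 = 221.966 s
Geometry in metres: D = 52.0 mm → 0.052 m, h = 7.03 mm → 0.00703 m; screw speed N = 57.4 rpm = 0.956667 rev/s
Shear rate: γ̇ = πDN/h = π·0.052·0.956667/0.00703 = 22.231 s⁻¹
Adiabatic rise: ΔT = η γ̇² t_res / (ρ cp) = 1434·(22.231)²·221.966 / (1271·2240) = 55.2533 K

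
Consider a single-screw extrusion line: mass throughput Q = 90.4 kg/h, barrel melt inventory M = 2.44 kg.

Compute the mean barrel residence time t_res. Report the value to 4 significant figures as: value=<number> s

value=97.17 s

Convert throughput: Q = 90.4 kg/h = 90.4/3600 = 0.0251111 kg/s
Mean residence time: t_res = M/Q_s = 2.44 kg / 0.0251111 kg/s = 97.1681 s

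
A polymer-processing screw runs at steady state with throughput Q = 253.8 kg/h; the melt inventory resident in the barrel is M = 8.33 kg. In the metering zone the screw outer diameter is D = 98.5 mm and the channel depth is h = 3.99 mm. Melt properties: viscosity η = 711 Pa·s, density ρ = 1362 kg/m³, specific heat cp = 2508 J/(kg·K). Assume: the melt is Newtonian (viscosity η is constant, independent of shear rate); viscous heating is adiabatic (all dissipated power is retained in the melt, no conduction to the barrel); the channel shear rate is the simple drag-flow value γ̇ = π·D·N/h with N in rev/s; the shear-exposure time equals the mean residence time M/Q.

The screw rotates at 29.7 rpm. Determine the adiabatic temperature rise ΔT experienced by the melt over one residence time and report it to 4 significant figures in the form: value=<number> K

Convert throughput: Q = 253.8 kg/h = 253.8/3600 = 0.0705 kg/s
t_res = M / Q_s = 8.33 ÷ 0.0705 = 118.156 s
Geometry in metres: D = 98.5 mm → 0.0985 m, h = 3.99 mm → 0.00399 m; screw speed N = 29.7 rpm = 0.495 rev/s
γ̇ = π·D·N / h = π · 0.0985 · 0.495 / 0.00399 = 38.39 s⁻¹
ΔT = η·γ̇²·t_res/(ρ·cp) = [711 × 38.39² × 118.156] / [1362 × 2508] = 36.2458 K

value=36.25 K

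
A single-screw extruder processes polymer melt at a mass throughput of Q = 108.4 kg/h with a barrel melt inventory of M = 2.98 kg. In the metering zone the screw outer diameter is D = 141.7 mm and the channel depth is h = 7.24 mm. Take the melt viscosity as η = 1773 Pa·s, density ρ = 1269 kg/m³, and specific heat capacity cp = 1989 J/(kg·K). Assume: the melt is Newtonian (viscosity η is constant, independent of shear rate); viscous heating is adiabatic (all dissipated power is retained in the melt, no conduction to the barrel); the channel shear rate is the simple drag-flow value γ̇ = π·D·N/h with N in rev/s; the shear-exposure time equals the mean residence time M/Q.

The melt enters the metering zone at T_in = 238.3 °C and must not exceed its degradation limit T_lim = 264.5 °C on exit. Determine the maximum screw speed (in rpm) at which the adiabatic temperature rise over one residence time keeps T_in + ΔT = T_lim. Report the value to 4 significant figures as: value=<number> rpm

Convert throughput: Q = 108.4 kg/h = 108.4/3600 = 0.0301111 kg/s
t_res = M / Q_s = 2.98 ÷ 0.0301111 = 98.9668 s
Geometry in SI: D = 141.7 mm → 0.1417 m, h = 7.24 mm → 0.00724 m
ΔT_a = T_lim − T_in = 264.5 − 238.3 = 26.2 K
γ̇_max² = ΔT_a·ρ·cp / (η·t_res) = [26.2 × 1269 × 1989] / [1773 × 98.9668] = 376.877 s⁻²
γ̇_max = sqrt(376.877) = 19.4133 s⁻¹
Solve γ̇ = πDN/h for N: N_max = γ̇_max·h/(π·D) = 19.4133 × 0.00724 / (π × 0.1417) = 0.315732 rev/s = 18.9439 rpm

value=18.94 rpm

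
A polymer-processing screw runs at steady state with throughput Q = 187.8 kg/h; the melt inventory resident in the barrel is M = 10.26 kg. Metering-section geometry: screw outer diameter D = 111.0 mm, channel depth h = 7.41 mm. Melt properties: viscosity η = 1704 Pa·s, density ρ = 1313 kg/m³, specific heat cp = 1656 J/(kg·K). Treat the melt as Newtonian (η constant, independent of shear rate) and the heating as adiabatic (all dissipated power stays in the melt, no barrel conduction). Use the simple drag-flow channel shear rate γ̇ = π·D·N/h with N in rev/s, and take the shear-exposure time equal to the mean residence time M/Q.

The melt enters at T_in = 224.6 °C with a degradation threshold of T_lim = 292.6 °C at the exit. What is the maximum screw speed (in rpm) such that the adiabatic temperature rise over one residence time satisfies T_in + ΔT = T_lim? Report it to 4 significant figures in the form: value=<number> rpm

value=26.78 rpm

Convert throughput: Q = 187.8 kg/h = 187.8/3600 = 0.0521667 kg/s
t_res = M / Q_s = 10.26 / 0.0521667 = 196.677 s
D = 111.0 mm = 0.111 m;  h = 7.41 mm = 0.00741 m
ΔT_a = T_lim − T_in = 292.6 − 224.6 = 68 K
γ̇_max² = ΔT_a·ρ·cp / (η·t_res) = [68 × 1313 × 1656] / [1704 × 196.677] = 441.174 s⁻²
γ̇_max = √441.174 = 21.0041 s⁻¹
Solve γ̇ = πDN/h for N: N_max = γ̇_max·h/(π·D) = 21.0041 × 0.00741 / (π × 0.111) = 0.446324 rev/s = 26.7795 rpm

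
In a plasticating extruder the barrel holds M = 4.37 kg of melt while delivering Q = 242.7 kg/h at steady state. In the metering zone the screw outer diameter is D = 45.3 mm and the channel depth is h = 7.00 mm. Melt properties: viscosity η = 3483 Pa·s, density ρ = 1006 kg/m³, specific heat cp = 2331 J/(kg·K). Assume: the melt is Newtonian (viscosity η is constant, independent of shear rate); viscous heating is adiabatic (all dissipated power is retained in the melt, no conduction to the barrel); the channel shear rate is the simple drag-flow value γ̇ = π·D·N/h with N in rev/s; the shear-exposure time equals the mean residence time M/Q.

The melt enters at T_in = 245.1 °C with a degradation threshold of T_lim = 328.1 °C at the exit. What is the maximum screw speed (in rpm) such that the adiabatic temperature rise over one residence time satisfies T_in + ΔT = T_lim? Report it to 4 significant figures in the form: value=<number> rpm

Q_s = Q / 3600 = 242.7 / 3600 = 0.0674167 kg/s
t_res = M / Q_s = 4.37 ÷ 0.0674167 = 64.8208 s
Geometry in SI: D = 45.3 mm → 0.0453 m, h = 7.00 mm → 0.007 m
ΔT_a = T_lim − T_in = 328.1 − 245.1 = 83 K
γ̇_max² = ΔT_a·ρ·cp/(η·t_res) = 83·1006·2331/(3483·64.8208) = 862.086 s⁻²
Take the square root: γ̇_max = √(862.086) = 29.3613 s⁻¹
N_max = γ̇_max h / (πD) = 29.3613·0.007/(π·0.0453) = 1.44419 rev/s → ×60 = 86.6516 rpm

value=86.65 rpm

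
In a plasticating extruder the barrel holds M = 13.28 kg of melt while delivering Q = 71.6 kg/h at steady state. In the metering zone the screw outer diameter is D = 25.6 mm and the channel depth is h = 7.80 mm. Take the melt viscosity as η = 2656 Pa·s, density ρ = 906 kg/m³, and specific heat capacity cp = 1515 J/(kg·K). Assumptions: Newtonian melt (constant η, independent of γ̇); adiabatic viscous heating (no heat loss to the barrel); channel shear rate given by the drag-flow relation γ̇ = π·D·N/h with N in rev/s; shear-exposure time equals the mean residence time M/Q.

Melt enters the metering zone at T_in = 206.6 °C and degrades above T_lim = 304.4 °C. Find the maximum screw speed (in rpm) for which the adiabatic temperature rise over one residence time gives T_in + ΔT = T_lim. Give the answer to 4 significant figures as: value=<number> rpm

Q_s = Q / 3600 = 71.6 / 3600 = 0.0198889 kg/s
t_res = M / Q_s = 13.28 / 0.0198889 = 667.709 s
Geometry in SI: D = 25.6 mm → 0.0256 m, h = 7.80 mm → 0.0078 m
ΔT_a = T_lim − T_in = 304.4 °C − 206.6 °C = 97.8 K
γ̇_max² = ΔT_a·ρ·cp/(η·t_res) = 97.8·906·1515/(2656·667.709) = 75.6945 s⁻²
Take the square root: γ̇_max = √(75.6945) = 8.70026 s⁻¹
Solve γ̇ = πDN/h for N: N_max = γ̇_max·h/(π·D) = 8.70026 × 0.0078 / (π × 0.0256) = 0.843795 rev/s = 50.6277 rpm

value=50.63 rpm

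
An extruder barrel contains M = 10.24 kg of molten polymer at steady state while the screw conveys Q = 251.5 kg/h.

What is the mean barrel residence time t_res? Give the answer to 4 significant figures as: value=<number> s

Q_s = Q / 3600 = 251.5 / 3600 = 0.0698611 kg/s
Mean residence time: t_res = M/Q_s = 10.24 kg / 0.0698611 kg/s = 146.577 s

value=146.6 s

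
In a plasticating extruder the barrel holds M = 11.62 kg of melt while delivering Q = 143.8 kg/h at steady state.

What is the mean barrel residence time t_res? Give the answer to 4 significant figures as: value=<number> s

value=290.9 s

Convert throughput: Q = 143.8 kg/h = 143.8/3600 = 0.0399444 kg/s
t_res = M / Q_s = 11.62 ÷ 0.0399444 = 290.904 s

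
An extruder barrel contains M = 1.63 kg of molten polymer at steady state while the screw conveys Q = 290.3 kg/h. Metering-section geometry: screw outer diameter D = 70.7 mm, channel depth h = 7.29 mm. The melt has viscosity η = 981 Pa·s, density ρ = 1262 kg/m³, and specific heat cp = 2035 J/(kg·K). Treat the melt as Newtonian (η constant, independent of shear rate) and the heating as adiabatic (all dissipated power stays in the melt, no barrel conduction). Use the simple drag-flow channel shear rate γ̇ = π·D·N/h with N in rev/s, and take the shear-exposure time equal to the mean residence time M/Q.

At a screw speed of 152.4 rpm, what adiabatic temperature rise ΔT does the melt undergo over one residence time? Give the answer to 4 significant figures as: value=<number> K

Throughput in SI: Q_s = 290.3 kg/h ÷ 3600 s/h = 0.0806389 kg/s
t_res = M / Q_s = 1.63 / 0.0806389 = 20.2136 s
Convert to SI: D = 0.0707 m, h = 0.00729 m, N = 152.4/60 = 2.54 rev/s
γ̇ = π D N / h = (π)(0.0707)(2.54) / 0.00729 = 77.3883 s⁻¹
Adiabatic rise: ΔT = η γ̇² t_res / (ρ cp) = 981·(77.3883)²·20.2136 / (1262·2035) = 46.2423 K

value=46.24 K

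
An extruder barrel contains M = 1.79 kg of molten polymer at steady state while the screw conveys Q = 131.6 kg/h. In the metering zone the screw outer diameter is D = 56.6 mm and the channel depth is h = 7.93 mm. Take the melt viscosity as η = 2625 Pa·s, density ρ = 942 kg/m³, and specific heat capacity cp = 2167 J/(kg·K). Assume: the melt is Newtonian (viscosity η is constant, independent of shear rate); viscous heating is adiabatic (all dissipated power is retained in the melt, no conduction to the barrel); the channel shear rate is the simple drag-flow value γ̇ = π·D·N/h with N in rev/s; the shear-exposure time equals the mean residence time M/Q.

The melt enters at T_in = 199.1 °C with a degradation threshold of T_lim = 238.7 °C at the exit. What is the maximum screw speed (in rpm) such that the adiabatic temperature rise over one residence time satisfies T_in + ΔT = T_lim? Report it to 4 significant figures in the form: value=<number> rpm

Convert throughput: Q = 131.6 kg/h = 131.6/3600 = 0.0365556 kg/s
t_res = M / Q_s = 1.79 ÷ 0.0365556 = 48.9666 s
D = 56.6 mm = 0.0566 m;  h = 7.93 mm = 0.00793 m
ΔT_a = T_lim − T_in = 238.7 − 199.1 = 39.6 K
γ̇_max² = ΔT_a·ρ·cp / (η·t_res) = [39.6 × 942 × 2167] / [2625 × 48.9666] = 628.892 s⁻²
Take the square root: γ̇_max = √(628.892) = 25.0777 s⁻¹
N_max = γ̇_max·h / (π·D) = 25.0777 · 0.00793 / (π · 0.0566) = 1.11839 rev/s = 67.1037 rpm

value=67.10 rpm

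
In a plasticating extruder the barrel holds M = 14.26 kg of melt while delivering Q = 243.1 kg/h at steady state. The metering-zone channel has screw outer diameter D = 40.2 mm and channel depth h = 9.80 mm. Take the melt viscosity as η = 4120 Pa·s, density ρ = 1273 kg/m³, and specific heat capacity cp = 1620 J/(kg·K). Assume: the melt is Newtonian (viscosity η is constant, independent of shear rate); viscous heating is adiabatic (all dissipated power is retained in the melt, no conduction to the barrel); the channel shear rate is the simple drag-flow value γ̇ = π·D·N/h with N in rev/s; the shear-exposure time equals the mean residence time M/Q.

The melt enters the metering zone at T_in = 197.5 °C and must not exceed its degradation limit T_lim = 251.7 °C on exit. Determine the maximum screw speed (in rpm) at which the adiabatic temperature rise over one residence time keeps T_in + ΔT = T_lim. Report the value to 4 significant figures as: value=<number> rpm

value=52.77 rpm

Q_s = Q / 3600 = 243.1 / 3600 = 0.0675278 kg/s
t_res = M / Q_s = 14.26 ÷ 0.0675278 = 211.172 s
D = 40.2 mm = 0.0402 m;  h = 9.80 mm = 0.0098 m
ΔT_a = T_lim − T_in = 251.7 °C − 197.5 °C = 54.2 K
γ̇_max² = ΔT_a·ρ·cp/(η·t_res) = 54.2·1273·1620/(4120·211.172) = 128.472 s⁻²
Take the square root: γ̇_max = √(128.472) = 11.3345 s⁻¹
N_max = γ̇_max h / (πD) = 11.3345·0.0098/(π·0.0402) = 0.879537 rev/s → ×60 = 52.7722 rpm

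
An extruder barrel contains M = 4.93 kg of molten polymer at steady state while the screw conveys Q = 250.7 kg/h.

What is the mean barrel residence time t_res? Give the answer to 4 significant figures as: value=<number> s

Q_s = Q / 3600 = 250.7 / 3600 = 0.0696389 kg/s
Mean residence time: t_res = M/Q_s = 4.93 kg / 0.0696389 kg/s = 70.7938 s

value=70.79 s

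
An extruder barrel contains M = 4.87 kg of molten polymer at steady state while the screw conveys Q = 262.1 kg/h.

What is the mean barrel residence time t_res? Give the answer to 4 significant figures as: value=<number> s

value=66.89 s

Throughput in SI: Q_s = 262.1 kg/h ÷ 3600 s/h = 0.0728056 kg/s
Mean residence time: t_res = M/Q_s = 4.87 kg / 0.0728056 kg/s = 66.8905 s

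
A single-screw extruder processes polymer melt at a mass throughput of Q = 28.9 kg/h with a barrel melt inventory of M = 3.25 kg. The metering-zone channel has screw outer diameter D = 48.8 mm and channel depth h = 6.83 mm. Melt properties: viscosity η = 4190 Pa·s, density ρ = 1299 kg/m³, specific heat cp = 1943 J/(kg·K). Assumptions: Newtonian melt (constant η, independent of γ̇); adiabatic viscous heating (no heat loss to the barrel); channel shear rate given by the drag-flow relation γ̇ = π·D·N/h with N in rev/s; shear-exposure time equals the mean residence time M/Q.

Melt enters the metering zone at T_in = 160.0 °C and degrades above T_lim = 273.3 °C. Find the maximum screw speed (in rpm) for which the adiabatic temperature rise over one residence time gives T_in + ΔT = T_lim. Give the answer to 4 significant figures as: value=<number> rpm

Q_s = Q / 3600 = 28.9 / 3600 = 0.00802778 kg/s
Mean residence time: t_res = M/Q_s = 3.25 kg / 0.00802778 kg/s = 404.844 s
D = 48.8 mm = 0.0488 m;  h = 6.83 mm = 0.00683 m
Allowable rise: ΔT_a = T_lim − T_in = 273.3 − 160.0 = 113.3 K
γ̇_max² = ΔT_a·ρ·cp/(η·t_res) = 113.3·1299·1943/(4190·404.844) = 168.581 s⁻²
Take the square root: γ̇_max = √(168.581) = 12.9839 s⁻¹
N_max = γ̇_max h / (πD) = 12.9839·0.00683/(π·0.0488) = 0.578437 rev/s → ×60 = 34.7062 rpm

value=34.71 rpm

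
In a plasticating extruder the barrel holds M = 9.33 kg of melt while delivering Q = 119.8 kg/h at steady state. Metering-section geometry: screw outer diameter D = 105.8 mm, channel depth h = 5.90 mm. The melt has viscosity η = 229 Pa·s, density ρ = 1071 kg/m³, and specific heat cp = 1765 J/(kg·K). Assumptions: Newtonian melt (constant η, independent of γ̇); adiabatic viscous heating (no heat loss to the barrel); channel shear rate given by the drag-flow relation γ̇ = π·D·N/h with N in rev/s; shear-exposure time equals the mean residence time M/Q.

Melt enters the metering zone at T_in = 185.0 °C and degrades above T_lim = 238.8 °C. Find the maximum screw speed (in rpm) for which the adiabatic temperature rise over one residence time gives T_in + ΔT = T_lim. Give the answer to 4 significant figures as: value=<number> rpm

value=42.39 rpm

Throughput in SI: Q_s = 119.8 kg/h ÷ 3600 s/h = 0.0332778 kg/s
Mean residence time: t_res = M/Q_s = 9.33 kg / 0.0332778 kg/s = 280.367 s
Geometry in SI: D = 105.8 mm → 0.1058 m, h = 5.90 mm → 0.0059 m
ΔT_a = T_lim − T_in = 238.8 − 185.0 = 53.8 K
γ̇_max² = ΔT_a·ρ·cp / (η·t_res) = [53.8 × 1071 × 1765] / [229 × 280.367] = 1583.99 s⁻²
γ̇_max = sqrt(1583.99) = 39.7994 s⁻¹
N_max = γ̇_max h / (πD) = 39.7994·0.0059/(π·0.1058) = 0.706469 rev/s → ×60 = 42.3882 rpm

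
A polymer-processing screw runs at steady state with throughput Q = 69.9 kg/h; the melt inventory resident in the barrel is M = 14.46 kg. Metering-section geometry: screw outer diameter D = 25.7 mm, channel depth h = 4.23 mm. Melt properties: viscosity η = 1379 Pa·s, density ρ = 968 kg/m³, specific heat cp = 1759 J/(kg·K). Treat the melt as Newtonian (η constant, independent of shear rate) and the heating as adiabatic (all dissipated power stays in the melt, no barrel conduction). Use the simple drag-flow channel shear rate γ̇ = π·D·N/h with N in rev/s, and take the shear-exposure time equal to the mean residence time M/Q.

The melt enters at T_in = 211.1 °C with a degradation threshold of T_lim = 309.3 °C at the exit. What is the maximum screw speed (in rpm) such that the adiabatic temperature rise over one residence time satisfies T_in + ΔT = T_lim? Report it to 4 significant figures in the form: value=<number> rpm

value=40.11 rpm

Q_s = Q / 3600 = 69.9 / 3600 = 0.0194167 kg/s
t_res = M / Q_s = 14.46 / 0.0194167 = 744.721 s
Convert to metres: D = 0.0257 m, h = 0.00423 m
ΔT_a = T_lim − T_in = 309.3 °C − 211.1 °C = 98.2 K
γ̇_max² = ΔT_a·ρ·cp/(η·t_res) = 98.2·968·1759/(1379·744.721) = 162.815 s⁻²
γ̇_max = √162.815 = 12.7599 s⁻¹
N_max = γ̇_max·h / (π·D) = 12.7599 · 0.00423 / (π · 0.0257) = 0.668505 rev/s = 40.1103 rpm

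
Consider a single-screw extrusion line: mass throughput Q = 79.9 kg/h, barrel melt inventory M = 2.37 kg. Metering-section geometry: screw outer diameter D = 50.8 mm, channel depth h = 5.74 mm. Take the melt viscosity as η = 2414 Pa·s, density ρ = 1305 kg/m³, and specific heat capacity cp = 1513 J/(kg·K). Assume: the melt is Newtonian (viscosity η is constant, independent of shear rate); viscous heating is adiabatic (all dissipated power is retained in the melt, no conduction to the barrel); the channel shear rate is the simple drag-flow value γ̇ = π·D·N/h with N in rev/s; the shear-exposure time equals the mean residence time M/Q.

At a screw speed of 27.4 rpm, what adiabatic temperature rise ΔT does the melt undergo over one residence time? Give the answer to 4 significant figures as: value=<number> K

Q_s = Q / 3600 = 79.9 / 3600 = 0.0221944 kg/s
Mean residence time: t_res = M/Q_s = 2.37 kg / 0.0221944 kg/s = 106.783 s
Geometry in metres: D = 50.8 mm → 0.0508 m, h = 5.74 mm → 0.00574 m; screw speed N = 27.4 rpm = 0.456667 rev/s
γ̇ = π·D·N / h = π · 0.0508 · 0.456667 / 0.00574 = 12.697 s⁻¹
ΔT = η·γ̇²·t_res/(ρ·cp) = [2414 × 12.697² × 106.783] / [1305 × 1513] = 21.0472 K

value=21.05 K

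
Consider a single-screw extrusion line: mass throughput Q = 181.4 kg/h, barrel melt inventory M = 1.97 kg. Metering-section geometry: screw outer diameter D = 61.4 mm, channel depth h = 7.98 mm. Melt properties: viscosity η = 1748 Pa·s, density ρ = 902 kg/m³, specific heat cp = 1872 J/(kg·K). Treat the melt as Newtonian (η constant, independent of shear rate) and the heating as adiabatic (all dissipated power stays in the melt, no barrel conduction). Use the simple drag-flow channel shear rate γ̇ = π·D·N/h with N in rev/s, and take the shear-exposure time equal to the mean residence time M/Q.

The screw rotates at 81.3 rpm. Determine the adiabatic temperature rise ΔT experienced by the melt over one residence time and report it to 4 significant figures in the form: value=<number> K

value=43.42 K

Q_s = Q / 3600 = 181.4 / 3600 = 0.0503889 kg/s
Mean residence time: t_res = M/Q_s = 1.97 kg / 0.0503889 kg/s = 39.0959 s
Convert to SI: D = 0.0614 m, h = 0.00798 m, N = 81.3/60 = 1.355 rev/s
Shear rate: γ̇ = πDN/h = π·0.0614·1.355/0.00798 = 32.7533 s⁻¹
Adiabatic rise: ΔT = η γ̇² t_res / (ρ cp) = 1748·(32.7533)²·39.0959 / (902·1872) = 43.418 K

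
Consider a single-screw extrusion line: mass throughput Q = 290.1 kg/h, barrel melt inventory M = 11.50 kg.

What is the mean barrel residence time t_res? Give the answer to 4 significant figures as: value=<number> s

value=142.7 s

Q_s = Q / 3600 = 290.1 / 3600 = 0.0805833 kg/s
t_res = M / Q_s = 11.50 / 0.0805833 = 142.709 s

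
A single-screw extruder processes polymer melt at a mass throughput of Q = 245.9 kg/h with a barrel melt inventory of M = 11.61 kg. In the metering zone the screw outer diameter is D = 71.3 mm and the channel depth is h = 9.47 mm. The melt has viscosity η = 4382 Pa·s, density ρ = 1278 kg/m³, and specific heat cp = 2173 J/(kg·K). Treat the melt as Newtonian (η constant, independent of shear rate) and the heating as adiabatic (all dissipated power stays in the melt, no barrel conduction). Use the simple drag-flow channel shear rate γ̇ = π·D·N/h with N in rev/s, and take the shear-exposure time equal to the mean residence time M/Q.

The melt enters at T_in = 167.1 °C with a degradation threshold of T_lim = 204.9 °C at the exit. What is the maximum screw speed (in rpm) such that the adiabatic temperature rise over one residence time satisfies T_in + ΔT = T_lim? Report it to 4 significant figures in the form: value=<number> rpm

value=30.11 rpm

Q_s = Q / 3600 = 245.9 / 3600 = 0.0683056 kg/s
t_res = M / Q_s = 11.61 ÷ 0.0683056 = 169.972 s
Convert to metres: D = 0.0713 m, h = 0.00947 m
Allowable rise: ΔT_a = T_lim − T_in = 204.9 − 167.1 = 37.8 K
γ̇_max² = ΔT_a·ρ·cp / (η·t_res) = [37.8 × 1278 × 2173] / [4382 × 169.972] = 140.94 s⁻²
γ̇_max = √140.94 = 11.8718 s⁻¹
Solve γ̇ = πDN/h for N: N_max = γ̇_max·h/(π·D) = 11.8718 × 0.00947 / (π × 0.0713) = 0.501912 rev/s = 30.1147 rpm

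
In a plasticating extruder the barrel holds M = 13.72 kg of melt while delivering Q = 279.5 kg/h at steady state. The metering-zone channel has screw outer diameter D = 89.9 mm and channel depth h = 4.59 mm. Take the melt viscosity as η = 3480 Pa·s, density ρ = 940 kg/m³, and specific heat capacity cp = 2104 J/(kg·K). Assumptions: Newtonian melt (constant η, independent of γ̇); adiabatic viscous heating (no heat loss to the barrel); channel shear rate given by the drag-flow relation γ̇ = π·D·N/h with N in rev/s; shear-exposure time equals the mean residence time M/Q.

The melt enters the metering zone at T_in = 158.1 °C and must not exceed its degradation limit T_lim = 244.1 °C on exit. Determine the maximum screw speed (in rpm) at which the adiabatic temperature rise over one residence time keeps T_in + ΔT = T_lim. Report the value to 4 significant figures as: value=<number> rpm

Q_s = Q / 3600 = 279.5 / 3600 = 0.0776389 kg/s
t_res = M / Q_s = 13.72 / 0.0776389 = 176.716 s
Convert to metres: D = 0.0899 m, h = 0.00459 m
ΔT_a = T_lim − T_in = 244.1 − 158.1 = 86 K
Invert ΔT = ηγ̇²t_res/(ρcp) for γ̇: γ̇_max² = ΔT_a ρ cp / (η t_res) = 86·940·2104 / (3480·176.716) = 276.578 s⁻²
Take the square root: γ̇_max = √(276.578) = 16.6306 s⁻¹
Solve γ̇ = πDN/h for N: N_max = γ̇_max·h/(π·D) = 16.6306 × 0.00459 / (π × 0.0899) = 0.270279 rev/s = 16.2167 rpm

value=16.22 rpm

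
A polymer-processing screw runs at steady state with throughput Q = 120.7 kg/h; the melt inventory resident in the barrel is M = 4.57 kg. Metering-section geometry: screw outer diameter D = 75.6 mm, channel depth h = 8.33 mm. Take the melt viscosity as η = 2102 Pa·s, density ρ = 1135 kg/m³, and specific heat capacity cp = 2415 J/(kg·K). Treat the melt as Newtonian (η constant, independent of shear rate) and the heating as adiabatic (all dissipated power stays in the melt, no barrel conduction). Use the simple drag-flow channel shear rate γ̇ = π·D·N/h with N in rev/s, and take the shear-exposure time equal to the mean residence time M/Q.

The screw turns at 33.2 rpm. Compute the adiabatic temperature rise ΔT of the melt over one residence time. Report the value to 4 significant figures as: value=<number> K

Throughput in SI: Q_s = 120.7 kg/h ÷ 3600 s/h = 0.0335278 kg/s
t_res = M / Q_s = 4.57 / 0.0335278 = 136.305 s
Geometry in metres: D = 75.6 mm → 0.0756 m, h = 8.33 mm → 0.00833 m; screw speed N = 33.2 rpm = 0.553333 rev/s
γ̇ = π·D·N / h = π · 0.0756 · 0.553333 / 0.00833 = 15.7766 s⁻¹
ΔT = η·γ̇²·t_res/(ρ·cp) = [2102 × 15.7766² × 136.305] / [1135 × 2415] = 26.0171 K

value=26.02 K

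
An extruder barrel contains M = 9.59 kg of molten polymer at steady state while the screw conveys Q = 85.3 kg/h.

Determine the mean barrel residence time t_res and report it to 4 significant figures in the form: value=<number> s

Convert throughput: Q = 85.3 kg/h = 85.3/3600 = 0.0236944 kg/s
Mean residence time: t_res = M/Q_s = 9.59 kg / 0.0236944 kg/s = 404.736 s

value=404.7 s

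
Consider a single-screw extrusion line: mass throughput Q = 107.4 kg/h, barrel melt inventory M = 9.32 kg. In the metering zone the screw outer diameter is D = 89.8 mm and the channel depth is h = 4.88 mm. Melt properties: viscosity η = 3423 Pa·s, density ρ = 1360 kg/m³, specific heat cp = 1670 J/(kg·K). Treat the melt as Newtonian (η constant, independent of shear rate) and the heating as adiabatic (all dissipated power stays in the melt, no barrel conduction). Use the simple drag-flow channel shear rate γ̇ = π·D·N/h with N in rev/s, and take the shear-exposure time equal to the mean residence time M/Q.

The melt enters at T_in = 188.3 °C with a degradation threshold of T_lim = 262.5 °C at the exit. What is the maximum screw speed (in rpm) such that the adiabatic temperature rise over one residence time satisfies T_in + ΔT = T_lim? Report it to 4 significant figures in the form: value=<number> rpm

value=13.03 rpm

Throughput in SI: Q_s = 107.4 kg/h ÷ 3600 s/h = 0.0298333 kg/s
t_res = M / Q_s = 9.32 / 0.0298333 = 312.402 s
Convert to metres: D = 0.0898 m, h = 0.00488 m
ΔT_a = T_lim − T_in = 262.5 °C − 188.3 °C = 74.2 K
γ̇_max² = ΔT_a·ρ·cp / (η·t_res) = [74.2 × 1360 × 1670] / [3423 × 312.402] = 157.593 s⁻²
Take the square root: γ̇_max = √(157.593) = 12.5536 s⁻¹
Solve γ̇ = πDN/h for N: N_max = γ̇_max·h/(π·D) = 12.5536 × 0.00488 / (π × 0.0898) = 0.217151 rev/s = 13.0291 rpm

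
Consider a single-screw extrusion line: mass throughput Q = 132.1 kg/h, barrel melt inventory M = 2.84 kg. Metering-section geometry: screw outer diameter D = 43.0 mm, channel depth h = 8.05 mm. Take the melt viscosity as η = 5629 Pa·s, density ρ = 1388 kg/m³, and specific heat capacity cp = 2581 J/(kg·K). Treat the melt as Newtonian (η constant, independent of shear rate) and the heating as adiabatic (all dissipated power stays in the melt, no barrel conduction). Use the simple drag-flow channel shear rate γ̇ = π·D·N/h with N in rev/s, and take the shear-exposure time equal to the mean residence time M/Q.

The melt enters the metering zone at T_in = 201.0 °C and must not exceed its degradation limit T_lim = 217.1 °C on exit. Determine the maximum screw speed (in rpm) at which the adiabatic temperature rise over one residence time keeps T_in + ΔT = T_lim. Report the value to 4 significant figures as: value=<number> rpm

Throughput in SI: Q_s = 132.1 kg/h ÷ 3600 s/h = 0.0366944 kg/s
t_res = M / Q_s = 2.84 / 0.0366944 = 77.3959 s
Convert to metres: D = 0.043 m, h = 0.00805 m
Allowable rise: ΔT_a = T_lim − T_in = 217.1 − 201.0 = 16.1 K
Invert ΔT = ηγ̇²t_res/(ρcp) for γ̇: γ̇_max² = ΔT_a ρ cp / (η t_res) = 16.1·1388·2581 / (5629·77.3959) = 132.39 s⁻²
γ̇_max = √132.39 = 11.5061 s⁻¹
N_max = γ̇_max·h / (π·D) = 11.5061 · 0.00805 / (π · 0.043) = 0.685653 rev/s = 41.1392 rpm

value=41.14 rpm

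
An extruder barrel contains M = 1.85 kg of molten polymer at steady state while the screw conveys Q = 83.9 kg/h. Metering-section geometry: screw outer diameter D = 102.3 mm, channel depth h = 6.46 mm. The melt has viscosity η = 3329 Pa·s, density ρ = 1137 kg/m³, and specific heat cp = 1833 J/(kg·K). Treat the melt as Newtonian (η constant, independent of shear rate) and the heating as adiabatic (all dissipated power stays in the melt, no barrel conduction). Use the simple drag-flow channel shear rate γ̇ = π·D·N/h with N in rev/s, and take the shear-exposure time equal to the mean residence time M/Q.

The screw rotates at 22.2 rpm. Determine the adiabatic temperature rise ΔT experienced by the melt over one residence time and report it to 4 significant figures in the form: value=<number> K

Throughput in SI: Q_s = 83.9 kg/h ÷ 3600 s/h = 0.0233056 kg/s
t_res = M / Q_s = 1.85 ÷ 0.0233056 = 79.3802 s
D = 102.3 mm = 0.1023 m;  h = 6.46 mm = 0.00646 m;  N = 22.2 rpm / 60 = 0.37 rev/s
γ̇ = π D N / h = (π)(0.1023)(0.37) / 0.00646 = 18.4075 s⁻¹
ΔT = η·γ̇²·t_res/(ρ·cp) = [3329 × 18.4075² × 79.3802] / [1137 × 1833] = 42.9628 K

value=42.96 K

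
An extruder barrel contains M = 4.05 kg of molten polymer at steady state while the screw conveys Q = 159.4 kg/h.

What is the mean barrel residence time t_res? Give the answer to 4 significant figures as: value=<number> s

Q_s = Q / 3600 = 159.4 / 3600 = 0.0442778 kg/s
Mean residence time: t_res = M/Q_s = 4.05 kg / 0.0442778 kg/s = 91.468 s

value=91.47 s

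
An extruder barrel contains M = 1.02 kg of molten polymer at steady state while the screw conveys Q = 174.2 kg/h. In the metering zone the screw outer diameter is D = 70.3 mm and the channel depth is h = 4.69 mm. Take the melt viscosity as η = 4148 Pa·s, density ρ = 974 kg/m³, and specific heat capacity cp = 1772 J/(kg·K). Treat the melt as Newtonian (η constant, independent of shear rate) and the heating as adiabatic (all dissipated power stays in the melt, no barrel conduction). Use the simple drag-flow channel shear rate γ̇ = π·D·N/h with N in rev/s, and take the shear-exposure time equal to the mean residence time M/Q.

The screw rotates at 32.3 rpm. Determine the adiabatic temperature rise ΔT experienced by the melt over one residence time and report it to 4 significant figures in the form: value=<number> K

Throughput in SI: Q_s = 174.2 kg/h ÷ 3600 s/h = 0.0483889 kg/s
Mean residence time: t_res = M/Q_s = 1.02 kg / 0.0483889 kg/s = 21.0792 s
Convert to SI: D = 0.0703 m, h = 0.00469 m, N = 32.3/60 = 0.538333 rev/s
Shear rate: γ̇ = πDN/h = π·0.0703·0.538333/0.00469 = 25.3503 s⁻¹
Adiabatic rise: ΔT = η γ̇² t_res / (ρ cp) = 4148·(25.3503)²·21.0792 / (974·1772) = 32.5565 K

value=32.56 K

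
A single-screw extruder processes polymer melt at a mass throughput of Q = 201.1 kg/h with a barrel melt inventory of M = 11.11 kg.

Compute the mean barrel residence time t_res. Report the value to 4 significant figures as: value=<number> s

Convert throughput: Q = 201.1 kg/h = 201.1/3600 = 0.0558611 kg/s
t_res = M / Q_s = 11.11 / 0.0558611 = 198.886 s

value=198.9 s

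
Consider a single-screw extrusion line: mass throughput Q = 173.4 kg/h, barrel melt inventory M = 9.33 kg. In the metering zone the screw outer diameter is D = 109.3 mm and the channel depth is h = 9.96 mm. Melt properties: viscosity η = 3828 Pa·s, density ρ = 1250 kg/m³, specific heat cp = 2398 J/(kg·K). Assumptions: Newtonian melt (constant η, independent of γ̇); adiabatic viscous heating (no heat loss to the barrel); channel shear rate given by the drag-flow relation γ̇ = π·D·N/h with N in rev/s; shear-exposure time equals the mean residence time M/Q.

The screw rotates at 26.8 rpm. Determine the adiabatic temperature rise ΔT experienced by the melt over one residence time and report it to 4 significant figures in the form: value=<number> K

Throughput in SI: Q_s = 173.4 kg/h ÷ 3600 s/h = 0.0481667 kg/s
t_res = M / Q_s = 9.33 ÷ 0.0481667 = 193.702 s
Convert to SI: D = 0.1093 m, h = 0.00996 m, N = 26.8/60 = 0.446667 rev/s
γ̇ = π D N / h = (π)(0.1093)(0.446667) / 0.00996 = 15.3991 s⁻¹
ΔT = η·γ̇²·t_res/(ρ·cp) = [3828 × 15.3991² × 193.702] / [1250 × 2398] = 58.6592 K

value=58.66 K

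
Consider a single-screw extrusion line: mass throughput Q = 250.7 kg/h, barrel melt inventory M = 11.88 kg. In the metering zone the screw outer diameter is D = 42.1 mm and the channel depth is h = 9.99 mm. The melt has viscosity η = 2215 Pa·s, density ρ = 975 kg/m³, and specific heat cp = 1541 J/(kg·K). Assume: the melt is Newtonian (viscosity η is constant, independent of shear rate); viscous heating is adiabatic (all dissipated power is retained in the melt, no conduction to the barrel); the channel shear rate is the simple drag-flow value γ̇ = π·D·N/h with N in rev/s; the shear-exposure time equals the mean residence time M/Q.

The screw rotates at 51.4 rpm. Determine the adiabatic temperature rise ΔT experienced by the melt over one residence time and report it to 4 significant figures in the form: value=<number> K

value=32.35 K

Convert throughput: Q = 250.7 kg/h = 250.7/3600 = 0.0696389 kg/s
t_res = M / Q_s = 11.88 ÷ 0.0696389 = 170.594 s
Geometry in metres: D = 42.1 mm → 0.0421 m, h = 9.99 mm → 0.00999 m; screw speed N = 51.4 rpm = 0.856667 rev/s
γ̇ = π·D·N / h = π · 0.0421 · 0.856667 / 0.00999 = 11.3417 s⁻¹
ΔT = η·γ̇²·t_res / (ρ·cp) = 2215 · (11.3417)² · 170.594 / (975 · 1541) = 32.351 K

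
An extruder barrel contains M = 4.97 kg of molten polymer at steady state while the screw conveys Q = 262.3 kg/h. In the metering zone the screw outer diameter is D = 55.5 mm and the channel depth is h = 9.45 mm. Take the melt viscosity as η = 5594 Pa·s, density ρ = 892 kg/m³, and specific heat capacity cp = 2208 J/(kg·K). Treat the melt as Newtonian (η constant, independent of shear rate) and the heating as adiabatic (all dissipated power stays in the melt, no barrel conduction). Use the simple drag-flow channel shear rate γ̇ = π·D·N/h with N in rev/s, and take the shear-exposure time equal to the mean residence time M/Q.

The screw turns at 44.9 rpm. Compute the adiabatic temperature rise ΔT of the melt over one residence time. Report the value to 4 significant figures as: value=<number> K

Convert throughput: Q = 262.3 kg/h = 262.3/3600 = 0.0728611 kg/s
Mean residence time: t_res = M/Q_s = 4.97 kg / 0.0728611 kg/s = 68.212 s
Convert to SI: D = 0.0555 m, h = 0.00945 m, N = 44.9/60 = 0.748333 rev/s
γ̇ = π·D·N / h = π · 0.0555 · 0.748333 / 0.00945 = 13.8072 s⁻¹
ΔT = η·γ̇²·t_res/(ρ·cp) = [5594 × 13.8072² × 68.212] / [892 × 2208] = 36.9344 K

value=36.93 K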